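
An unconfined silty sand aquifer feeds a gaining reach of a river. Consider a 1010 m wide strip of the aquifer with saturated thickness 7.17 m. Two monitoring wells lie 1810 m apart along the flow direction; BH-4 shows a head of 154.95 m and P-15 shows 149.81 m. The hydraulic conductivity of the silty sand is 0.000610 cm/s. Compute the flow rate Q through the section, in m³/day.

10.8

Convert K: 0.000610 cm/s × 864 = 0.5270 m/day.
Cross-sectional area A = 1010 × 7.17 = 7242 m².
Hydraulic gradient i = (154.95 − 149.81) / 1810 = 5.14 / 1810 = 0.002840.
Darcy's law: Q = K · A · i = 0.5270 × 7242 × 0.002840 = 10.84 m³/day.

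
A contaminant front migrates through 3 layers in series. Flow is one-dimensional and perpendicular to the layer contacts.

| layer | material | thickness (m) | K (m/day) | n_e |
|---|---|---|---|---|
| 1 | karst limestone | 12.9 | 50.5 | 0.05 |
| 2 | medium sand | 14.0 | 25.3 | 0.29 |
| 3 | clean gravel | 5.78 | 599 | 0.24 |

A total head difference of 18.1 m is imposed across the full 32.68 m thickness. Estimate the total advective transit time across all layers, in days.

0.275

With flow normal to the layers, continuity requires the same specific discharge q through every layer.
Σ(b_i/K_i) = 12.9/50.5 + 14.0/25.3 + 5.78/599 = 0.8185 d.
q = Δh / Σ(b_i/K_i) = 18.1 / 0.8185 = 22.11 m/day.
In each layer the seepage velocity is v_i = q/n_i, so the layer transit time is t_i = b_i·n_i / q:
  layer 1 (karst limestone): t_1 = 12.9 × 0.05 / 22.11 = 0.02917 d
  layer 2 (medium sand): t_2 = 14.0 × 0.29 / 22.11 = 0.1836 d
  layer 3 (clean gravel): t_3 = 5.78 × 0.24 / 22.11 = 0.06273 d
Total t = Σ t_i = 0.2755 days.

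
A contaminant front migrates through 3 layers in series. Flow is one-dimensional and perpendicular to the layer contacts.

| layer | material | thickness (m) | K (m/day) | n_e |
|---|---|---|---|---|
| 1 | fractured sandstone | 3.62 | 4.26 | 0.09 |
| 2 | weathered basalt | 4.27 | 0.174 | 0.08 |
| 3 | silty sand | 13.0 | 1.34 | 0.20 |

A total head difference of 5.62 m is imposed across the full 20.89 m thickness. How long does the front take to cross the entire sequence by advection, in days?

With flow normal to the layers, continuity requires the same specific discharge q through every layer.
Σ(b_i/K_i) = 3.62/4.26 + 4.27/0.174 + 13.0/1.34 = 35.09 d.
q = Δh / Σ(b_i/K_i) = 5.62 / 35.09 = 0.1602 m/day.
In each layer the seepage velocity is v_i = q/n_i, so the layer transit time is t_i = b_i·n_i / q:
  layer 1 (fractured sandstone): t_1 = 3.62 × 0.09 / 0.1602 = 2.034 d
  layer 2 (weathered basalt): t_2 = 4.27 × 0.08 / 0.1602 = 2.133 d
  layer 3 (silty sand): t_3 = 13.0 × 0.20 / 0.1602 = 16.23 d
Total t = Σ t_i = 20.40 days.

20.4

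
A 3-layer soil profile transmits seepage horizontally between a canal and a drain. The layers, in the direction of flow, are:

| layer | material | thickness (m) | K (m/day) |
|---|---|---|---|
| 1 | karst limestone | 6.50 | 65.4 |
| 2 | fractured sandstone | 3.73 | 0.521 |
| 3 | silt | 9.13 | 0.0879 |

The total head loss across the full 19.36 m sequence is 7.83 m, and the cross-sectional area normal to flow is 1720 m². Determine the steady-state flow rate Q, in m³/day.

Flow is perpendicular to layering, so the layers act in series and the equivalent K is the thickness-weighted harmonic mean.
Total thickness L = 6.50 + 3.73 + 9.13 = 19.36 m.
Σ(b_i/K_i) = 6.50/65.4 + 3.73/0.521 + 9.13/0.0879 = 111.1 d.
K_eq = L / Σ(b_i/K_i) = 19.36 / 111.1 = 0.1742 m/day.
Q = K_eq · A · (Δh/L) = 0.1742 × 1720 × (7.83/19.36) = 121.2 m³/day.

121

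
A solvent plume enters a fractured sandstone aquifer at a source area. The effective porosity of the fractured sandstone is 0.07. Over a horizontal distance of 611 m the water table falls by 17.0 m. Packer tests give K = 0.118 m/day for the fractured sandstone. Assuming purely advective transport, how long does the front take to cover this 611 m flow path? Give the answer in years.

Hydraulic gradient i = Δh / L = 17.0 / 611 = 0.02782.
Darcy flux q = K · i = 0.1180 × 0.02782 = 0.003283 m/day.
Seepage velocity v = q / n_e = 0.003283 / 0.07 = 0.04690 m/day.
Travel time t = L / v = 611 / 0.04690 = 13027 days = 35.67 years.

35.7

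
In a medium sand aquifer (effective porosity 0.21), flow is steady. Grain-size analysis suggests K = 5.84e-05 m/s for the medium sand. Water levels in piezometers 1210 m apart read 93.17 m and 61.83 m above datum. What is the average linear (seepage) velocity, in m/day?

0.622

Convert K: 5.84e-05 m/s × 86400 = 5.046 m/day.
Hydraulic gradient i = (93.17 − 61.83) / 1210 = 31.34 / 1210 = 0.02590.
Darcy flux q = K · i = 5.046 × 0.02590 = 0.1307 m/day.
Seepage velocity v = q / n_e = 0.1307 / 0.21 = 0.6223 m/day.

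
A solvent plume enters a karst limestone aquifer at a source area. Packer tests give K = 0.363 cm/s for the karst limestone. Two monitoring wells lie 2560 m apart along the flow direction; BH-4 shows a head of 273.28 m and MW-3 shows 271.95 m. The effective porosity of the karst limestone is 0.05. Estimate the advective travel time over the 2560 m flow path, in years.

2.15

Convert K: 0.363 cm/s × 864 = 313.6 m/day.
Hydraulic gradient i = (273.28 − 271.95) / 2560 = 1.33 / 2560 = 0.0005195.
Darcy flux q = K · i = 313.6 × 0.0005195 = 0.1629 m/day.
Seepage velocity v = q / n_e = 0.1629 / 0.05 = 3.259 m/day.
Travel time t = L / v = 2560 / 3.259 = 785.6 days = 2.151 years.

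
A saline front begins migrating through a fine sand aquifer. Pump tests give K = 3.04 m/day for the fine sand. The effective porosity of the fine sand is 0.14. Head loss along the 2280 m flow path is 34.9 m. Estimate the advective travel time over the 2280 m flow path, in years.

Hydraulic gradient i = Δh / L = 34.9 / 2280 = 0.01531.
Darcy flux q = K · i = 3.040 × 0.01531 = 0.04653 m/day.
Seepage velocity v = q / n_e = 0.04653 / 0.14 = 0.3324 m/day.
Travel time t = L / v = 2280 / 0.3324 = 6860 days = 18.78 years.

18.8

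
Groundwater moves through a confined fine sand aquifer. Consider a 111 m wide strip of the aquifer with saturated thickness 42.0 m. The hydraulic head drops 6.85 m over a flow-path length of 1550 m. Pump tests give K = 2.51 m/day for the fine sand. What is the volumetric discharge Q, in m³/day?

Cross-sectional area A = 111 × 42.0 = 4662 m².
Hydraulic gradient i = Δh / L = 6.85 / 1550 = 0.004419.
Darcy's law: Q = K · A · i = 2.510 × 4662 × 0.004419 = 51.71 m³/day.

51.7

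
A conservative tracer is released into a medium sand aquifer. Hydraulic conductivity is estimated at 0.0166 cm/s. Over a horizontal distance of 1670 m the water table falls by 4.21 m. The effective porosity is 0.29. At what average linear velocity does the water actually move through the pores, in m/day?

0.125

Convert K: 0.0166 cm/s × 864 = 14.34 m/day.
Hydraulic gradient i = Δh / L = 4.21 / 1670 = 0.002521.
Darcy flux q = K · i = 14.34 × 0.002521 = 0.03616 m/day.
Seepage velocity v = q / n_e = 0.03616 / 0.29 = 0.1247 m/day.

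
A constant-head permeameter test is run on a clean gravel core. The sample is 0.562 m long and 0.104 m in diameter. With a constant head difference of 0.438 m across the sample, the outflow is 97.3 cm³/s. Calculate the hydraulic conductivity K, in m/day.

1270

Cross-sectional area A = π·(d/2)² = π × (0.104/2)² = 0.008495 m².
Convert discharge: 97.3 cm³/s = 9.730e-05 m³/s.
Darcy's law rearranged: K = Q·L / (A·Δh) = 9.730e-05 × 0.562 / (0.008495 × 0.438) = 0.01470 m/s = 1270 m/day.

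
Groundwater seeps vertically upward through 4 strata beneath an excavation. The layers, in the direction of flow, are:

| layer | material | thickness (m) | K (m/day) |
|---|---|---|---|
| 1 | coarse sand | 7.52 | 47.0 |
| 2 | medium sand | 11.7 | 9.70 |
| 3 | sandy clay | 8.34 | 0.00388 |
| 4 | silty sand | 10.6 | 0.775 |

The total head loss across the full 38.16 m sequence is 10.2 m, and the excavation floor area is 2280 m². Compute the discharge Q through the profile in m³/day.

Flow is perpendicular to layering, so the layers act in series and the equivalent K is the thickness-weighted harmonic mean.
Total thickness L = 7.52 + 11.7 + 8.34 + 10.6 = 38.16 m.
Σ(b_i/K_i) = 7.52/47.0 + 11.7/9.70 + 8.34/0.00388 + 10.6/0.775 = 2165 d.
K_eq = L / Σ(b_i/K_i) = 38.16 / 2165 = 0.01763 m/day.
Q = K_eq · A · (Δh/L) = 0.01763 × 2280 × (10.2/38.16) = 10.74 m³/day.

10.7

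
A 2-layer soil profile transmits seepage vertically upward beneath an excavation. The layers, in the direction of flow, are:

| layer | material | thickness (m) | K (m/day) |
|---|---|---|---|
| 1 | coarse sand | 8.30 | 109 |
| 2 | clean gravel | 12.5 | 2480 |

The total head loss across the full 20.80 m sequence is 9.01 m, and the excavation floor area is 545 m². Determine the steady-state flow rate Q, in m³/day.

60500

Flow is perpendicular to layering, so the layers act in series and the equivalent K is the thickness-weighted harmonic mean.
Total thickness L = 8.30 + 12.5 = 20.80 m.
Σ(b_i/K_i) = 8.30/109 + 12.5/2480 = 0.08119 d.
K_eq = L / Σ(b_i/K_i) = 20.80 / 0.08119 = 256.2 m/day.
Q = K_eq · A · (Δh/L) = 256.2 × 545 × (9.01/20.80) = 60483 m³/day.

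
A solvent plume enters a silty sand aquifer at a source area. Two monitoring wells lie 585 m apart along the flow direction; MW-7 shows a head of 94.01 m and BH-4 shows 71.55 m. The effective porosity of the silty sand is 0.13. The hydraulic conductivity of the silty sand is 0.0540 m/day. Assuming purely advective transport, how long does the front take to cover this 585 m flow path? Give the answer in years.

Hydraulic gradient i = (94.01 − 71.55) / 585 = 22.46 / 585 = 0.03839.
Darcy flux q = K · i = 0.05400 × 0.03839 = 0.002073 m/day.
Seepage velocity v = q / n_e = 0.002073 / 0.13 = 0.01595 m/day.
Travel time t = L / v = 585 / 0.01595 = 36682 days = 100.4 years.

100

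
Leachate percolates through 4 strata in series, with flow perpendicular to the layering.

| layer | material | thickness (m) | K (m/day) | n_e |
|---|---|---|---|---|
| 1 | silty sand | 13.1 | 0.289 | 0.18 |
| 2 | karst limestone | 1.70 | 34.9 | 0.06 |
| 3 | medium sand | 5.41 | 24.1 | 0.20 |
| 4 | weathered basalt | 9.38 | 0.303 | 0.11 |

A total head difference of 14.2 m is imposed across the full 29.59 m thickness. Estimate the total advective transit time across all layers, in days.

With flow normal to the layers, continuity requires the same specific discharge q through every layer.
Σ(b_i/K_i) = 13.1/0.289 + 1.70/34.9 + 5.41/24.1 + 9.38/0.303 = 76.56 d.
q = Δh / Σ(b_i/K_i) = 14.2 / 76.56 = 0.1855 m/day.
In each layer the seepage velocity is v_i = q/n_i, so the layer transit time is t_i = b_i·n_i / q:
  layer 1 (silty sand): t_1 = 13.1 × 0.18 / 0.1855 = 12.71 d
  layer 2 (karst limestone): t_2 = 1.70 × 0.06 / 0.1855 = 0.5499 d
  layer 3 (medium sand): t_3 = 5.41 × 0.20 / 0.1855 = 5.834 d
  layer 4 (weathered basalt): t_4 = 9.38 × 0.11 / 0.1855 = 5.563 d
Total t = Σ t_i = 24.66 days.

24.7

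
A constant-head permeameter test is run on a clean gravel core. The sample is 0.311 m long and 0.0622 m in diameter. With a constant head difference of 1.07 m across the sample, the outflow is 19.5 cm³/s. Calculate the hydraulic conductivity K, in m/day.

Cross-sectional area A = π·(d/2)² = π × (0.0622/2)² = 0.003039 m².
Convert discharge: 19.5 cm³/s = 1.950e-05 m³/s.
Darcy's law rearranged: K = Q·L / (A·Δh) = 1.950e-05 × 0.311 / (0.003039 × 1.07) = 0.001865 m/s = 161.2 m/day.

161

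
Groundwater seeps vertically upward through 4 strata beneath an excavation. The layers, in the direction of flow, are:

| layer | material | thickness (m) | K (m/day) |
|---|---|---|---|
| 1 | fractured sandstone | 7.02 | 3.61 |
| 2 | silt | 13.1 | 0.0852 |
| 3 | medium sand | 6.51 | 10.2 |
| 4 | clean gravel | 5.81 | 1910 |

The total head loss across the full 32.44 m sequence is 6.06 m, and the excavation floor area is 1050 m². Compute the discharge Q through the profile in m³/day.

40.7

Flow is perpendicular to layering, so the layers act in series and the equivalent K is the thickness-weighted harmonic mean.
Total thickness L = 7.02 + 13.1 + 6.51 + 5.81 = 32.44 m.
Σ(b_i/K_i) = 7.02/3.61 + 13.1/0.0852 + 6.51/10.2 + 5.81/1910 = 156.3 d.
K_eq = L / Σ(b_i/K_i) = 32.44 / 156.3 = 0.2075 m/day.
Q = K_eq · A · (Δh/L) = 0.2075 × 1050 × (6.06/32.44) = 40.70 m³/day.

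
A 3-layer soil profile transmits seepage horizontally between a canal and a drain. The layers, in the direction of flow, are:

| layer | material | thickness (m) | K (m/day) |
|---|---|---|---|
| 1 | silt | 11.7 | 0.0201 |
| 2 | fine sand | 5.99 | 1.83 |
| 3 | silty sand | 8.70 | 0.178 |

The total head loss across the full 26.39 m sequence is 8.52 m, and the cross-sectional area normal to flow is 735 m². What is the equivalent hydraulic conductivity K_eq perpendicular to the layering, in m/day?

Flow is perpendicular to layering, so the layers act in series and the equivalent K is the thickness-weighted harmonic mean.
Total thickness L = 11.7 + 5.99 + 8.70 = 26.39 m.
Σ(b_i/K_i) = 11.7/0.0201 + 5.99/1.83 + 8.70/0.178 = 634.2 d.
K_eq = L / Σ(b_i/K_i) = 26.39 / 634.2 = 0.04161 m/day.

0.0416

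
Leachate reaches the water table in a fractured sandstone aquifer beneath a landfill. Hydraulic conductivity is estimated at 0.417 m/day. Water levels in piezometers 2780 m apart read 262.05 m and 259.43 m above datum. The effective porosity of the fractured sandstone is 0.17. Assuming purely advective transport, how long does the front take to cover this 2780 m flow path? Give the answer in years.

Hydraulic gradient i = (262.05 − 259.43) / 2780 = 2.62 / 2780 = 0.0009424.
Darcy flux q = K · i = 0.4170 × 0.0009424 = 0.0003930 m/day.
Seepage velocity v = q / n_e = 0.0003930 / 0.17 = 0.002312 m/day.
Travel time t = L / v = 2780 / 0.002312 = 1.203e+06 days = 3292 years.

3290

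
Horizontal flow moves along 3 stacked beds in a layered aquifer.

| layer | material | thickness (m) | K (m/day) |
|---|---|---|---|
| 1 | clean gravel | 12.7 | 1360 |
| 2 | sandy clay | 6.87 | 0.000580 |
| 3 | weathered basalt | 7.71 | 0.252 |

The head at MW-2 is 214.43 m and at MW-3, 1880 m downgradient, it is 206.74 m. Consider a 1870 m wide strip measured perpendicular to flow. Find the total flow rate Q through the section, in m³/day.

Flow is parallel to layering, so each bed carries its own Darcy discharge and the transmissivities add.
Σ(K_i·b_i) = 1360×12.7 + 0.000580×6.87 + 0.252×7.71 = 17274 m²/day.
Hydraulic gradient i = (214.43 − 206.74) / 1880 = 7.69 / 1880 = 0.004090.
Q = Σ(K_i·b_i) · W · i = 17274 × 1870 × 0.004090 = 1.321e+05 m³/day.

132000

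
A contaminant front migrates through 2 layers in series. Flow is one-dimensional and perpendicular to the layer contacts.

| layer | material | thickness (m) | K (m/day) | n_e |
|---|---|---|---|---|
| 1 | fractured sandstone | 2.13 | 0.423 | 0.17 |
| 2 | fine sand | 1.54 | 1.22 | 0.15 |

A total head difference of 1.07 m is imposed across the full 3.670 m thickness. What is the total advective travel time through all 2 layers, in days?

3.49

With flow normal to the layers, continuity requires the same specific discharge q through every layer.
Σ(b_i/K_i) = 2.13/0.423 + 1.54/1.22 = 6.298 d.
q = Δh / Σ(b_i/K_i) = 1.07 / 6.298 = 0.1699 m/day.
In each layer the seepage velocity is v_i = q/n_i, so the layer transit time is t_i = b_i·n_i / q:
  layer 1 (fractured sandstone): t_1 = 2.13 × 0.17 / 0.1699 = 2.131 d
  layer 2 (fine sand): t_2 = 1.54 × 0.15 / 0.1699 = 1.360 d
Total t = Σ t_i = 3.491 days.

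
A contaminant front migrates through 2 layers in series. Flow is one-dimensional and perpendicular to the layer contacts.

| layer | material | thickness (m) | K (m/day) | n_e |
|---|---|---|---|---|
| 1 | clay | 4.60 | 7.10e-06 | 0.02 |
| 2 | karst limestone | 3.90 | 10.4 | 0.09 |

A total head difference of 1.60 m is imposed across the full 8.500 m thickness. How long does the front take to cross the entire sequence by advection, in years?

491

With flow normal to the layers, continuity requires the same specific discharge q through every layer.
Σ(b_i/K_i) = 4.60/7.10e-06 + 3.90/10.4 = 6.479e+05 d.
q = Δh / Σ(b_i/K_i) = 1.60 / 6.479e+05 = 2.470e-06 m/day.
In each layer the seepage velocity is v_i = q/n_i, so the layer transit time is t_i = b_i·n_i / q:
  layer 1 (clay): t_1 = 4.60 × 0.02 / 2.470e-06 = 37254 d
  layer 2 (karst limestone): t_2 = 3.90 × 0.09 / 2.470e-06 = 1.421e+05 d
Total t = Σ t_i = 1.794e+05 days = 491.1 years.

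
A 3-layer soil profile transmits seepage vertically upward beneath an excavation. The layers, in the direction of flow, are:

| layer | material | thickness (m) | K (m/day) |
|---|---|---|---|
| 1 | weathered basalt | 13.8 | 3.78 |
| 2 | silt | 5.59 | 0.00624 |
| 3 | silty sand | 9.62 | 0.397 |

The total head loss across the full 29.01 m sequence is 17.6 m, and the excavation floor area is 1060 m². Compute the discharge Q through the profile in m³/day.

Flow is perpendicular to layering, so the layers act in series and the equivalent K is the thickness-weighted harmonic mean.
Total thickness L = 13.8 + 5.59 + 9.62 = 29.01 m.
Σ(b_i/K_i) = 13.8/3.78 + 5.59/0.00624 + 9.62/0.397 = 923.7 d.
K_eq = L / Σ(b_i/K_i) = 29.01 / 923.7 = 0.03141 m/day.
Q = K_eq · A · (Δh/L) = 0.03141 × 1060 × (17.6/29.01) = 20.20 m³/day.

20.2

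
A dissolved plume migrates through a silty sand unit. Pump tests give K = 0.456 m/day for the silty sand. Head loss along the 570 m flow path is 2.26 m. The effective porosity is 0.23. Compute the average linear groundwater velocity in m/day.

Hydraulic gradient i = Δh / L = 2.26 / 570 = 0.003965.
Darcy flux q = K · i = 0.4560 × 0.003965 = 0.001808 m/day.
Seepage velocity v = q / n_e = 0.001808 / 0.23 = 0.007861 m/day.

0.00786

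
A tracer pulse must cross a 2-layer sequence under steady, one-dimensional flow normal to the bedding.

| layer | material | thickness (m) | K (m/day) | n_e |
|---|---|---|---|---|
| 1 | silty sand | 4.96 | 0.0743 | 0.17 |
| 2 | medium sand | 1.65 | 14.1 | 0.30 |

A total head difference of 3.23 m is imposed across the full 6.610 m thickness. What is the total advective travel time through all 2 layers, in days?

27.7

With flow normal to the layers, continuity requires the same specific discharge q through every layer.
Σ(b_i/K_i) = 4.96/0.0743 + 1.65/14.1 = 66.87 d.
q = Δh / Σ(b_i/K_i) = 3.23 / 66.87 = 0.04830 m/day.
In each layer the seepage velocity is v_i = q/n_i, so the layer transit time is t_i = b_i·n_i / q:
  layer 1 (silty sand): t_1 = 4.96 × 0.17 / 0.04830 = 17.46 d
  layer 2 (medium sand): t_2 = 1.65 × 0.30 / 0.04830 = 10.25 d
Total t = Σ t_i = 27.71 days.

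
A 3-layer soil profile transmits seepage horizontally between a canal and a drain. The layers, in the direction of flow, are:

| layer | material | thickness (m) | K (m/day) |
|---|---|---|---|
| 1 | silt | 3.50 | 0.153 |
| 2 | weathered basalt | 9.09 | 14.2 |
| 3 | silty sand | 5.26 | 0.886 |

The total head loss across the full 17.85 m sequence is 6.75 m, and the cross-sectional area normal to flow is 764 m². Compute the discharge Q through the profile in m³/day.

175

Flow is perpendicular to layering, so the layers act in series and the equivalent K is the thickness-weighted harmonic mean.
Total thickness L = 3.50 + 9.09 + 5.26 = 17.85 m.
Σ(b_i/K_i) = 3.50/0.153 + 9.09/14.2 + 5.26/0.886 = 29.45 d.
K_eq = L / Σ(b_i/K_i) = 17.85 / 29.45 = 0.6061 m/day.
Q = K_eq · A · (Δh/L) = 0.6061 × 764 × (6.75/17.85) = 175.1 m³/day.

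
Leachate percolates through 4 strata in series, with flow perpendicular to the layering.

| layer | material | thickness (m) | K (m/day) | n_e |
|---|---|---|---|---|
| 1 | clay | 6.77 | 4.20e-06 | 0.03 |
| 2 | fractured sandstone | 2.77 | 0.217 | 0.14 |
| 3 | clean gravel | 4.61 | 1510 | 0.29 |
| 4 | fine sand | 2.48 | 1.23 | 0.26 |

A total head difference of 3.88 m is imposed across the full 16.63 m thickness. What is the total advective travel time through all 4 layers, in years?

With flow normal to the layers, continuity requires the same specific discharge q through every layer.
Σ(b_i/K_i) = 6.77/4.20e-06 + 2.77/0.217 + 4.61/1510 + 2.48/1.23 = 1.612e+06 d.
q = Δh / Σ(b_i/K_i) = 3.88 / 1.612e+06 = 2.407e-06 m/day.
In each layer the seepage velocity is v_i = q/n_i, so the layer transit time is t_i = b_i·n_i / q:
  layer 1 (clay): t_1 = 6.77 × 0.03 / 2.407e-06 = 84377 d
  layer 2 (fractured sandstone): t_2 = 2.77 × 0.14 / 2.407e-06 = 1.611e+05 d
  layer 3 (clean gravel): t_3 = 4.61 × 0.29 / 2.407e-06 = 5.554e+05 d
  layer 4 (fine sand): t_4 = 2.48 × 0.26 / 2.407e-06 = 2.679e+05 d
Total t = Σ t_i = 1.069e+06 days = 2926 years.

2930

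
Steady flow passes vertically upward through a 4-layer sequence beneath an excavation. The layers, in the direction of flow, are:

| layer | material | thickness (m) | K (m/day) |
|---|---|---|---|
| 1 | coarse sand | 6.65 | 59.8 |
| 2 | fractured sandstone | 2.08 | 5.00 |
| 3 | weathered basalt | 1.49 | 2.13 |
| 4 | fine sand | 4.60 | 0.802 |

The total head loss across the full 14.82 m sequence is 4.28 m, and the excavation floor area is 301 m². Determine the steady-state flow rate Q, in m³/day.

Flow is perpendicular to layering, so the layers act in series and the equivalent K is the thickness-weighted harmonic mean.
Total thickness L = 6.65 + 2.08 + 1.49 + 4.60 = 14.82 m.
Σ(b_i/K_i) = 6.65/59.8 + 2.08/5.00 + 1.49/2.13 + 4.60/0.802 = 6.962 d.
K_eq = L / Σ(b_i/K_i) = 14.82 / 6.962 = 2.129 m/day.
Q = K_eq · A · (Δh/L) = 2.129 × 301 × (4.28/14.82) = 185.0 m³/day.

185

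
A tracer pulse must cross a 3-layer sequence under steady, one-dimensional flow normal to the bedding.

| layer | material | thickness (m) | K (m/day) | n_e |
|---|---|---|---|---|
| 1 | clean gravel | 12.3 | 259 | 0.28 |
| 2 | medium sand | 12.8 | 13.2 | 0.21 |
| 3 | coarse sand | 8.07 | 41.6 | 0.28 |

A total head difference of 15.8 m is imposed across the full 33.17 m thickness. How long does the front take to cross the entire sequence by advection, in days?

With flow normal to the layers, continuity requires the same specific discharge q through every layer.
Σ(b_i/K_i) = 12.3/259 + 12.8/13.2 + 8.07/41.6 = 1.211 d.
q = Δh / Σ(b_i/K_i) = 15.8 / 1.211 = 13.05 m/day.
In each layer the seepage velocity is v_i = q/n_i, so the layer transit time is t_i = b_i·n_i / q:
  layer 1 (clean gravel): t_1 = 12.3 × 0.28 / 13.05 = 0.2640 d
  layer 2 (medium sand): t_2 = 12.8 × 0.21 / 13.05 = 0.2061 d
  layer 3 (coarse sand): t_3 = 8.07 × 0.28 / 13.05 = 0.1732 d
Total t = Σ t_i = 0.6433 days.

0.643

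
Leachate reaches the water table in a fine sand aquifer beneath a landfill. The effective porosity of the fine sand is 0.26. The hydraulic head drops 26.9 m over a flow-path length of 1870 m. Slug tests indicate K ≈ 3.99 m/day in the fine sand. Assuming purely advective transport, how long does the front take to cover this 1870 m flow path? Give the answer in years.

23.2

Hydraulic gradient i = Δh / L = 26.9 / 1870 = 0.01439.
Darcy flux q = K · i = 3.990 × 0.01439 = 0.05740 m/day.
Seepage velocity v = q / n_e = 0.05740 / 0.26 = 0.2208 m/day.
Travel time t = L / v = 1870 / 0.2208 = 8471 days = 23.19 years.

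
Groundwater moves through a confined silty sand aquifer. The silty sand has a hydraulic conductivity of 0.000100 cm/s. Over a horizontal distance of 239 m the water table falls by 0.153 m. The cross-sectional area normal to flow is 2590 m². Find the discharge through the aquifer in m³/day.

0.143

Convert K: 0.000100 cm/s × 864 = 0.08640 m/day.
Hydraulic gradient i = Δh / L = 0.153 / 239 = 0.0006402.
Darcy's law: Q = K · A · i = 0.08640 × 2590 × 0.0006402 = 0.1433 m³/day.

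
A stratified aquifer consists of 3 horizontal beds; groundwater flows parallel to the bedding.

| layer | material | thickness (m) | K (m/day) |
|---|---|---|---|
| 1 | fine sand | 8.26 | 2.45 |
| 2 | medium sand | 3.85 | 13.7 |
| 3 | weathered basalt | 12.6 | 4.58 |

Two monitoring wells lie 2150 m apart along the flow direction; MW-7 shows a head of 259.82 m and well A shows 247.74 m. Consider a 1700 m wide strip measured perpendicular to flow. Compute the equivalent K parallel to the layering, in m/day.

Flow is parallel to layering, so each bed carries its own Darcy discharge and the transmissivities add.
Σ(K_i·b_i) = 2.45×8.26 + 13.7×3.85 + 4.58×12.6 = 130.7 m²/day.
Total thickness b = 24.71 m, so K_eq = Σ(K_i·b_i)/b = 5.289 m/day.

5.29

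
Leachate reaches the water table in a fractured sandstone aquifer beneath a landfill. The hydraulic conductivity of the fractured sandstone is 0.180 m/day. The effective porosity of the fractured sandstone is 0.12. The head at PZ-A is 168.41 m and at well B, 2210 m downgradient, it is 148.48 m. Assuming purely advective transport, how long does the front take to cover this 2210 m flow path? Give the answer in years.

Hydraulic gradient i = (168.41 − 148.48) / 2210 = 19.93 / 2210 = 0.009018.
Darcy flux q = K · i = 0.1800 × 0.009018 = 0.001623 m/day.
Seepage velocity v = q / n_e = 0.001623 / 0.12 = 0.01353 m/day.
Travel time t = L / v = 2210 / 0.01353 = 1.634e+05 days = 447.3 years.

447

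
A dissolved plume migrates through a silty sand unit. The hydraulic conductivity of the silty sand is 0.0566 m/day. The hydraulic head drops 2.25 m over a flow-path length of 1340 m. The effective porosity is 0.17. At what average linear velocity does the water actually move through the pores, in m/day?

0.000559

Hydraulic gradient i = Δh / L = 2.25 / 1340 = 0.001679.
Darcy flux q = K · i = 0.05660 × 0.001679 = 9.504e-05 m/day.
Seepage velocity v = q / n_e = 9.504e-05 / 0.17 = 0.0005590 m/day.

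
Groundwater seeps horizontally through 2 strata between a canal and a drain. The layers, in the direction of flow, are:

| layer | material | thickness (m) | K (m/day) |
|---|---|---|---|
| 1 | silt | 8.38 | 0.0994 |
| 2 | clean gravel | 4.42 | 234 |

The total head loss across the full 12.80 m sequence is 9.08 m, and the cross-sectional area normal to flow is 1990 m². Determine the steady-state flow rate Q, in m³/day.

214

Flow is perpendicular to layering, so the layers act in series and the equivalent K is the thickness-weighted harmonic mean.
Total thickness L = 8.38 + 4.42 = 12.80 m.
Σ(b_i/K_i) = 8.38/0.0994 + 4.42/234 = 84.32 d.
K_eq = L / Σ(b_i/K_i) = 12.80 / 84.32 = 0.1518 m/day.
Q = K_eq · A · (Δh/L) = 0.1518 × 1990 × (9.08/12.80) = 214.3 m³/day.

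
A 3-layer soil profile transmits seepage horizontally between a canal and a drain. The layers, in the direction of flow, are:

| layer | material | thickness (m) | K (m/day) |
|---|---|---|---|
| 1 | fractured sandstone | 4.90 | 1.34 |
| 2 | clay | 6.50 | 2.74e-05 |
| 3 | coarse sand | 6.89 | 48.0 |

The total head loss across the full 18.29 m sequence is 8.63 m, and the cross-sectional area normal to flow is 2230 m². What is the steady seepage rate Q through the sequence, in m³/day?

0.0811

Flow is perpendicular to layering, so the layers act in series and the equivalent K is the thickness-weighted harmonic mean.
Total thickness L = 4.90 + 6.50 + 6.89 = 18.29 m.
Σ(b_i/K_i) = 4.90/1.34 + 6.50/2.74e-05 + 6.89/48.0 = 2.372e+05 d.
K_eq = L / Σ(b_i/K_i) = 18.29 / 2.372e+05 = 7.710e-05 m/day.
Q = K_eq · A · (Δh/L) = 7.710e-05 × 2230 × (8.63/18.29) = 0.08112 m³/day.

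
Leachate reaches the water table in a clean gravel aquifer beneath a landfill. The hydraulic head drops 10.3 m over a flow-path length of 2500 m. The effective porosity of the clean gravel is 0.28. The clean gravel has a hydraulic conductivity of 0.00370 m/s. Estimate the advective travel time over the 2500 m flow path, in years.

1.46

Convert K: 0.00370 m/s × 86400 = 319.7 m/day.
Hydraulic gradient i = Δh / L = 10.3 / 2500 = 0.004120.
Darcy flux q = K · i = 319.7 × 0.004120 = 1.317 m/day.
Seepage velocity v = q / n_e = 1.317 / 0.28 = 4.704 m/day.
Travel time t = L / v = 2500 / 4.704 = 531.5 days = 1.455 years.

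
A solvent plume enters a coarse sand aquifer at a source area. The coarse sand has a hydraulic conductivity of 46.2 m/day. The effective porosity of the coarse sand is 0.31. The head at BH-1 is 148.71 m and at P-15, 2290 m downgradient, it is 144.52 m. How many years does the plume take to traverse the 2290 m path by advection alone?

23.0

Hydraulic gradient i = (148.71 − 144.52) / 2290 = 4.19 / 2290 = 0.001830.
Darcy flux q = K · i = 46.20 × 0.001830 = 0.08453 m/day.
Seepage velocity v = q / n_e = 0.08453 / 0.31 = 0.2727 m/day.
Travel time t = L / v = 2290 / 0.2727 = 8398 days = 22.99 years.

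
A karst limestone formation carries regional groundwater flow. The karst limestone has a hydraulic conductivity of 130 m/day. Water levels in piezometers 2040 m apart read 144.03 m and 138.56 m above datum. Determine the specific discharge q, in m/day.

Hydraulic gradient i = (144.03 − 138.56) / 2040 = 5.47 / 2040 = 0.002681.
Specific discharge q = K · i = 130.0 × 0.002681 = 0.3486 m/day.

0.349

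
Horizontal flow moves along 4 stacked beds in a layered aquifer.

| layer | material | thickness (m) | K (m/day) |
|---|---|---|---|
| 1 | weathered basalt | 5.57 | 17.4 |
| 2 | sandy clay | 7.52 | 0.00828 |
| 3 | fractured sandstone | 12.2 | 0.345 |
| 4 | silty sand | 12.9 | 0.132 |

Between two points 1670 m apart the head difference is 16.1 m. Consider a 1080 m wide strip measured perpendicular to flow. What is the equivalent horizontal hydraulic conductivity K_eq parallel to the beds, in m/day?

Flow is parallel to layering, so each bed carries its own Darcy discharge and the transmissivities add.
Σ(K_i·b_i) = 17.4×5.57 + 0.00828×7.52 + 0.345×12.2 + 0.132×12.9 = 102.9 m²/day.
Total thickness b = 38.19 m, so K_eq = Σ(K_i·b_i)/b = 2.694 m/day.

2.69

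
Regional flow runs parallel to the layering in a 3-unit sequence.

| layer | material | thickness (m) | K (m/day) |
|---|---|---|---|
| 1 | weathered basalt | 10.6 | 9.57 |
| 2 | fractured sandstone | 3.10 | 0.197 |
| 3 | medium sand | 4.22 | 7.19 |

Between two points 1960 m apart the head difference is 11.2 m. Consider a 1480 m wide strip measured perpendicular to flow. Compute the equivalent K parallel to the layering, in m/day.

Flow is parallel to layering, so each bed carries its own Darcy discharge and the transmissivities add.
Σ(K_i·b_i) = 9.57×10.6 + 0.197×3.10 + 7.19×4.22 = 132.4 m²/day.
Total thickness b = 17.92 m, so K_eq = Σ(K_i·b_i)/b = 7.388 m/day.

7.39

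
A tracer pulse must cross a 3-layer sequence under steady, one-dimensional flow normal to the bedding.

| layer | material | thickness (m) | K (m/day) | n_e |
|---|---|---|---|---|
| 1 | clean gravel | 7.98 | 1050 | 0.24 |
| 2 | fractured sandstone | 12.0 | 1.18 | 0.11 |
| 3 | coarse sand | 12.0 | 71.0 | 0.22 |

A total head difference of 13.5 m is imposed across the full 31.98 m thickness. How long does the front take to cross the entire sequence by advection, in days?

4.50

With flow normal to the layers, continuity requires the same specific discharge q through every layer.
Σ(b_i/K_i) = 7.98/1050 + 12.0/1.18 + 12.0/71.0 = 10.35 d.
q = Δh / Σ(b_i/K_i) = 13.5 / 10.35 = 1.305 m/day.
In each layer the seepage velocity is v_i = q/n_i, so the layer transit time is t_i = b_i·n_i / q:
  layer 1 (clean gravel): t_1 = 7.98 × 0.24 / 1.305 = 1.468 d
  layer 2 (fractured sandstone): t_2 = 12.0 × 0.11 / 1.305 = 1.012 d
  layer 3 (coarse sand): t_3 = 12.0 × 0.22 / 1.305 = 2.023 d
Total t = Σ t_i = 4.503 days.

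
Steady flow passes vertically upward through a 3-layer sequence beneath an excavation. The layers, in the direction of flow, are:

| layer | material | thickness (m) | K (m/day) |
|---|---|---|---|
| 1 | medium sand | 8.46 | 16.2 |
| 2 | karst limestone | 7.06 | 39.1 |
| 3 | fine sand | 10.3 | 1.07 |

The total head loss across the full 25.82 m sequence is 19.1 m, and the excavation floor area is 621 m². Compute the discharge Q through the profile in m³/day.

Flow is perpendicular to layering, so the layers act in series and the equivalent K is the thickness-weighted harmonic mean.
Total thickness L = 8.46 + 7.06 + 10.3 = 25.82 m.
Σ(b_i/K_i) = 8.46/16.2 + 7.06/39.1 + 10.3/1.07 = 10.33 d.
K_eq = L / Σ(b_i/K_i) = 25.82 / 10.33 = 2.500 m/day.
Q = K_eq · A · (Δh/L) = 2.500 × 621 × (19.1/25.82) = 1148 m³/day.

1150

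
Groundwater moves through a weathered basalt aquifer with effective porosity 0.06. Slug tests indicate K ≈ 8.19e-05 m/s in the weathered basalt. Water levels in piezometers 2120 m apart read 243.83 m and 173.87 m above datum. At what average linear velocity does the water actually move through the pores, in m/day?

Convert K: 8.19e-05 m/s × 86400 = 7.076 m/day.
Hydraulic gradient i = (243.83 − 173.87) / 2120 = 69.96 / 2120 = 0.03300.
Darcy flux q = K · i = 7.076 × 0.03300 = 0.2335 m/day.
Seepage velocity v = q / n_e = 0.2335 / 0.06 = 3.892 m/day.

3.89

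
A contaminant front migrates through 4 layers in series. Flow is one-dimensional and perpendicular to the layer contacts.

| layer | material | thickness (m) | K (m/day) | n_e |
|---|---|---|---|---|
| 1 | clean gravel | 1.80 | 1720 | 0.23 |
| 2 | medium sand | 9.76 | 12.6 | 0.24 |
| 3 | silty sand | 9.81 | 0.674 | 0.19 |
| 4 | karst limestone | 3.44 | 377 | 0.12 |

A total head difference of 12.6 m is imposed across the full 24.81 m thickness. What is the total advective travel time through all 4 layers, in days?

With flow normal to the layers, continuity requires the same specific discharge q through every layer.
Σ(b_i/K_i) = 1.80/1720 + 9.76/12.6 + 9.81/0.674 + 3.44/377 = 15.34 d.
q = Δh / Σ(b_i/K_i) = 12.6 / 15.34 = 0.8214 m/day.
In each layer the seepage velocity is v_i = q/n_i, so the layer transit time is t_i = b_i·n_i / q:
  layer 1 (clean gravel): t_1 = 1.80 × 0.23 / 0.8214 = 0.5040 d
  layer 2 (medium sand): t_2 = 9.76 × 0.24 / 0.8214 = 2.852 d
  layer 3 (silty sand): t_3 = 9.81 × 0.19 / 0.8214 = 2.269 d
  layer 4 (karst limestone): t_4 = 3.44 × 0.12 / 0.8214 = 0.5026 d
Total t = Σ t_i = 6.127 days.

6.13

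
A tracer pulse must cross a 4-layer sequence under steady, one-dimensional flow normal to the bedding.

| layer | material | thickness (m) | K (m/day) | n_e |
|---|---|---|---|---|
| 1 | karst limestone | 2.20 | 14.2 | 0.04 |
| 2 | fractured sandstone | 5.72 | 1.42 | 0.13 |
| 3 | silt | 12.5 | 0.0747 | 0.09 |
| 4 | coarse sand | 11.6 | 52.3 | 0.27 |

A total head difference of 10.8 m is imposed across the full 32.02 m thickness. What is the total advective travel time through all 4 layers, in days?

80.9

With flow normal to the layers, continuity requires the same specific discharge q through every layer.
Σ(b_i/K_i) = 2.20/14.2 + 5.72/1.42 + 12.5/0.0747 + 11.6/52.3 = 171.7 d.
q = Δh / Σ(b_i/K_i) = 10.8 / 171.7 = 0.06289 m/day.
In each layer the seepage velocity is v_i = q/n_i, so the layer transit time is t_i = b_i·n_i / q:
  layer 1 (karst limestone): t_1 = 2.20 × 0.04 / 0.06289 = 1.399 d
  layer 2 (fractured sandstone): t_2 = 5.72 × 0.13 / 0.06289 = 11.82 d
  layer 3 (silt): t_3 = 12.5 × 0.09 / 0.06289 = 17.89 d
  layer 4 (coarse sand): t_4 = 11.6 × 0.27 / 0.06289 = 49.80 d
Total t = Σ t_i = 80.92 days.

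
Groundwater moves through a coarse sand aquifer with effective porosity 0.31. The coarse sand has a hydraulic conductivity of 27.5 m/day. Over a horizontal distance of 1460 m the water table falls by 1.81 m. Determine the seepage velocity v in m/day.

Hydraulic gradient i = Δh / L = 1.81 / 1460 = 0.001240.
Darcy flux q = K · i = 27.50 × 0.001240 = 0.03409 m/day.
Seepage velocity v = q / n_e = 0.03409 / 0.31 = 0.1100 m/day.

0.110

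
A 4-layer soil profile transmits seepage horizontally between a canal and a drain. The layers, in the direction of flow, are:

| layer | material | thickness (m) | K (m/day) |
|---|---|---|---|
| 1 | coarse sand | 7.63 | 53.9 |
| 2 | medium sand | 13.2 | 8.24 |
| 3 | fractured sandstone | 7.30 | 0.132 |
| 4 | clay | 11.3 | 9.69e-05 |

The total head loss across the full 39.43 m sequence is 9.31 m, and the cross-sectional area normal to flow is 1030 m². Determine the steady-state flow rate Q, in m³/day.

0.0822

Flow is perpendicular to layering, so the layers act in series and the equivalent K is the thickness-weighted harmonic mean.
Total thickness L = 7.63 + 13.2 + 7.30 + 11.3 = 39.43 m.
Σ(b_i/K_i) = 7.63/53.9 + 13.2/8.24 + 7.30/0.132 + 11.3/9.69e-05 = 1.167e+05 d.
K_eq = L / Σ(b_i/K_i) = 39.43 / 1.167e+05 = 0.0003380 m/day.
Q = K_eq · A · (Δh/L) = 0.0003380 × 1030 × (9.31/39.43) = 0.08219 m³/day.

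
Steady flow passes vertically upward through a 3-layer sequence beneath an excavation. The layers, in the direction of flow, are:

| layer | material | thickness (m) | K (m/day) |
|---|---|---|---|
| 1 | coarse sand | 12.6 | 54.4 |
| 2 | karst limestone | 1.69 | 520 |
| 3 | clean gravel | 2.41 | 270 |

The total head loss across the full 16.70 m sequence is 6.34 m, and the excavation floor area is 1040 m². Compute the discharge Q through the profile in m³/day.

Flow is perpendicular to layering, so the layers act in series and the equivalent K is the thickness-weighted harmonic mean.
Total thickness L = 12.6 + 1.69 + 2.41 = 16.70 m.
Σ(b_i/K_i) = 12.6/54.4 + 1.69/520 + 2.41/270 = 0.2438 d.
K_eq = L / Σ(b_i/K_i) = 16.70 / 0.2438 = 68.50 m/day.
Q = K_eq · A · (Δh/L) = 68.50 × 1040 × (6.34/16.70) = 27046 m³/day.

27000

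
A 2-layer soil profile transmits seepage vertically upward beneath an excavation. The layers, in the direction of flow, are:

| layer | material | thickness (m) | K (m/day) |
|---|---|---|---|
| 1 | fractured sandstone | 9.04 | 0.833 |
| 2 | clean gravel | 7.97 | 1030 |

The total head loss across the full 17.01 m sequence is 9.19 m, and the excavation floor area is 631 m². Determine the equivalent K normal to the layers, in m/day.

Flow is perpendicular to layering, so the layers act in series and the equivalent K is the thickness-weighted harmonic mean.
Total thickness L = 9.04 + 7.97 = 17.01 m.
Σ(b_i/K_i) = 9.04/0.833 + 7.97/1030 = 10.86 d.
K_eq = L / Σ(b_i/K_i) = 17.01 / 10.86 = 1.566 m/day.

1.57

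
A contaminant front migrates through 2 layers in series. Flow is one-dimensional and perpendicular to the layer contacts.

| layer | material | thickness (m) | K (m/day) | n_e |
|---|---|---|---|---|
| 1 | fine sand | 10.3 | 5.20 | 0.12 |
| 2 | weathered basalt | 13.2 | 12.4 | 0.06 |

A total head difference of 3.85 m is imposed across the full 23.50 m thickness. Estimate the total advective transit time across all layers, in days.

With flow normal to the layers, continuity requires the same specific discharge q through every layer.
Σ(b_i/K_i) = 10.3/5.20 + 13.2/12.4 = 3.045 d.
q = Δh / Σ(b_i/K_i) = 3.85 / 3.045 = 1.264 m/day.
In each layer the seepage velocity is v_i = q/n_i, so the layer transit time is t_i = b_i·n_i / q:
  layer 1 (fine sand): t_1 = 10.3 × 0.12 / 1.264 = 0.9777 d
  layer 2 (weathered basalt): t_2 = 13.2 × 0.06 / 1.264 = 0.6265 d
Total t = Σ t_i = 1.604 days.

1.60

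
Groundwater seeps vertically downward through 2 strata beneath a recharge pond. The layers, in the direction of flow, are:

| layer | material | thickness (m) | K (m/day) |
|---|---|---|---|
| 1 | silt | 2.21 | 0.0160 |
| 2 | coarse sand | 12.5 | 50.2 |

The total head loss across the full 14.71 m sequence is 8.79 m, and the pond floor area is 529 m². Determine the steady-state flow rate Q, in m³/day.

33.6

Flow is perpendicular to layering, so the layers act in series and the equivalent K is the thickness-weighted harmonic mean.
Total thickness L = 2.21 + 12.5 = 14.71 m.
Σ(b_i/K_i) = 2.21/0.0160 + 12.5/50.2 = 138.4 d.
K_eq = L / Σ(b_i/K_i) = 14.71 / 138.4 = 0.1063 m/day.
Q = K_eq · A · (Δh/L) = 0.1063 × 529 × (8.79/14.71) = 33.60 m³/day.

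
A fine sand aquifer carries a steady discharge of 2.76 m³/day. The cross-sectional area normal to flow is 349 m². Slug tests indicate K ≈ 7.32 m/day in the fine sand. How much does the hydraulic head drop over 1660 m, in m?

1.79

From Q = K·A·i, i = Q / (K·A) = 2.76 / (7.320 × 349.0) = 0.001080.
Head loss Δh = i · L = 0.001080 × 1660 = 1.793 m.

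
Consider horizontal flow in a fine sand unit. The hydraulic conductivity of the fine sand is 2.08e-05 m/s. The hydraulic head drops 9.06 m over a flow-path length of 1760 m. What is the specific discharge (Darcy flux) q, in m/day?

Convert K: 2.08e-05 m/s × 86400 = 1.797 m/day.
Hydraulic gradient i = Δh / L = 9.06 / 1760 = 0.005148.
Specific discharge q = K · i = 1.797 × 0.005148 = 0.009251 m/day.

0.00925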